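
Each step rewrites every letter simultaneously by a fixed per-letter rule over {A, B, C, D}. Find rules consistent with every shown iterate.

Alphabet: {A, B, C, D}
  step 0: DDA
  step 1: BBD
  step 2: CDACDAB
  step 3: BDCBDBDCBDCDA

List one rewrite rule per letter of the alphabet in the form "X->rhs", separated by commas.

  step 2 ⇒ step 3: CDACDAB ⇒ BDC·B·D·BDC·B·D·CDA
    A ↦ D
    B ↦ CDA
    C ↦ BDC
    D ↦ B

A->D, B->CDA, C->BDC, D->B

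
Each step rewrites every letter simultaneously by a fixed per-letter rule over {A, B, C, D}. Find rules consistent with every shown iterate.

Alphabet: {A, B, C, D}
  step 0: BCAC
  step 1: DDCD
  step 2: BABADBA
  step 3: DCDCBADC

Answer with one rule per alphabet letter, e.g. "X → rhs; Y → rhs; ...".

  step 2 ⇒ step 3: BABADBA ⇒ D·C·D·C·BA·D·C
    A ↦ C
    B ↦ D
    D ↦ BA
  step 0 ⇒ step 1: BCAC ⇒ D·D·C·D
    C ↦ D

A->C, B->D, C->D, D->BA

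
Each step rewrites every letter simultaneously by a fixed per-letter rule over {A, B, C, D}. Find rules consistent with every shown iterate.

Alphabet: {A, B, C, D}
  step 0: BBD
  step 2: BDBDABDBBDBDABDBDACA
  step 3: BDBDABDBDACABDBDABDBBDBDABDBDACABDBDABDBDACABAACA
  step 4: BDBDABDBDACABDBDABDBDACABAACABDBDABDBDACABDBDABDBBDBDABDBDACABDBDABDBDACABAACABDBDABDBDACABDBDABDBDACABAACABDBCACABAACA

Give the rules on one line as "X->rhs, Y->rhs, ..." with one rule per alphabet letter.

A->CA, B->BDB, C->BAA, D->DA

  step 3 ⇒ step 4: BDBDABDBDACABDBDABDBBDBDABDBDACABDBDABDBDACABAACA ⇒ BDB·DA·BDB·DA·CA·BDB·DA·BDB·DA·CA·BAA·CA·BDB·DA·BDB·DA·CA·BDB·DA·BDB·BDB·DA·BDB·DA·CA·BDB·DA·BDB·DA·CA·BAA·CA·BDB·DA·BDB·DA·CA·BDB·DA·BDB·DA·CA·BAA·CA·BDB·CA·CA·BAA·CA
    A ↦ CA
    B ↦ BDB
    C ↦ BAA
    D ↦ DA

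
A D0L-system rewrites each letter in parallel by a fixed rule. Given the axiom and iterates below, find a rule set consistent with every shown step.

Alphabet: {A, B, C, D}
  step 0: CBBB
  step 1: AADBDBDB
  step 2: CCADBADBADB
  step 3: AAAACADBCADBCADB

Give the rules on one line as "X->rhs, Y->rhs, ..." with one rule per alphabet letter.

A->C, B->DB, C->AA, D->A

  step 2 ⇒ step 3: CCADBADBADB ⇒ AA·AA·C·A·DB·C·A·DB·C·A·DB
    A ↦ C
    B ↦ DB
    C ↦ AA
    D ↦ A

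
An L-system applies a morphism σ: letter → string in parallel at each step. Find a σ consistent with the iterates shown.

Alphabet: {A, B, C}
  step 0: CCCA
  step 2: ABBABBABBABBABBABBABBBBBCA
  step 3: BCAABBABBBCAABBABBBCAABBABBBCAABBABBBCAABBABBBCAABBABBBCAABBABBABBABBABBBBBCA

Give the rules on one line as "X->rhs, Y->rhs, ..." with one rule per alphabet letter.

  step 2 ⇒ step 3: ABBABBABBABBABBABBABBBBBCA ⇒ BCA·ABB·ABB·BCA·ABB·ABB·BCA·ABB·ABB·BCA·ABB·ABB·BCA·ABB·ABB·BCA·ABB·ABB·BCA·ABB·ABB·ABB·ABB·ABB·BB·BCA
    A ↦ BCA
    B ↦ ABB
    C ↦ BB

A->BCA, B->ABB, C->BB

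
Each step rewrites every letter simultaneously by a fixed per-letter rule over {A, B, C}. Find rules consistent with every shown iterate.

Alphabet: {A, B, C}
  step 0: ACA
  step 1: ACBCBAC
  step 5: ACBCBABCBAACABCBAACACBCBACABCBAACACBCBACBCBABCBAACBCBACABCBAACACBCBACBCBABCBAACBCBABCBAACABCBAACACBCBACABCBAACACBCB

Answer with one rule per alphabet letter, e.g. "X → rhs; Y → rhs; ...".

  step 0 ⇒ step 1: ACA ⇒ AC·BCB·AC
    A ↦ AC
    C ↦ BCB
    B ↦ A  (constrained at step 1)

A->AC, B->A, C->BCB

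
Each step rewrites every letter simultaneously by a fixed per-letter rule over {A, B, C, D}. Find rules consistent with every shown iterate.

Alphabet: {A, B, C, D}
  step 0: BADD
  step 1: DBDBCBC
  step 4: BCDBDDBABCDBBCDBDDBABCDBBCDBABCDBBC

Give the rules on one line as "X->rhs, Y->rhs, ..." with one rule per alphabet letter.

A->D, B->DB, C->A, D->BC

  step 0 ⇒ step 1: BADD ⇒ DB·D·BC·BC
    A ↦ D
    B ↦ DB
    D ↦ BC
    C ↦ A  (constrained at step 1)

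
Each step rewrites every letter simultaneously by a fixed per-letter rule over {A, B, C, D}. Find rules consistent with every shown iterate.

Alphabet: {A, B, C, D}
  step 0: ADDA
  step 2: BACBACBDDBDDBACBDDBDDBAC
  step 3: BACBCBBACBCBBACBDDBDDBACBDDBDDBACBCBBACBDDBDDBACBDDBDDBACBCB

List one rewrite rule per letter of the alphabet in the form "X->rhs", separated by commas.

  step 2 ⇒ step 3: BACBACBDDBDDBACBDDBDDBAC ⇒ BAC·B·CB·BAC·B·CB·BAC·BDD·BDD·BAC·BDD·BDD·BAC·B·CB·BAC·BDD·BDD·BAC·BDD·BDD·BAC·B·CB
    A ↦ B
    B ↦ BAC
    C ↦ CB
    D ↦ BDD

A->B, B->BAC, C->CB, D->BDD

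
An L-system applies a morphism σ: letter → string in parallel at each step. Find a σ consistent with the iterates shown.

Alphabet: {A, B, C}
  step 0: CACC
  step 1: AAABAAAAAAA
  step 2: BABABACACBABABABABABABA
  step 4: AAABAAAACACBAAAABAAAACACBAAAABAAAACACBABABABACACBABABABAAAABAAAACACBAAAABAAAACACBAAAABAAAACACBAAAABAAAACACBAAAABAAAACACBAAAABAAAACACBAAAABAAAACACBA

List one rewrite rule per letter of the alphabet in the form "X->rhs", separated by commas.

A->BA, B->CAC, C->AAA

  step 1 ⇒ step 2: AAABAAAAAAA ⇒ BA·BA·BA·CAC·BA·BA·BA·BA·BA·BA·BA
    A ↦ BA
    B ↦ CAC
  step 0 ⇒ step 1: CACC ⇒ AAA·BA·AAA·AAA
    C ↦ AAA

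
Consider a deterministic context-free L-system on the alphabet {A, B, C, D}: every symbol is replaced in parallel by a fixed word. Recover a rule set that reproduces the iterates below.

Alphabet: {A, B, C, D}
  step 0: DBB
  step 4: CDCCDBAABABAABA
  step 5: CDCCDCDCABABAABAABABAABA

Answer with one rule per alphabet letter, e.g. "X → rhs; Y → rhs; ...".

A->BA, B->A, C->CD, D->C

  step 4 ⇒ step 5: CDCCDBAABABAABA ⇒ CD·C·CD·CD·C·A·BA·BA·A·BA·A·BA·BA·A·BA
    A ↦ BA
    B ↦ A
    C ↦ CD
    D ↦ C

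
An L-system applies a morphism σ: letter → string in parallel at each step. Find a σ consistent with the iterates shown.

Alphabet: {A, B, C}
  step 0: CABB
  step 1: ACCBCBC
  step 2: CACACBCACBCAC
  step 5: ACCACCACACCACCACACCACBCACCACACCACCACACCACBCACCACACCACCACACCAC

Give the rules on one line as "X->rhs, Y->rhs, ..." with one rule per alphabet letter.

A->C, B->BC, C->AC

  step 1 ⇒ step 2: ACCBCBC ⇒ C·AC·AC·BC·AC·BC·AC
    A ↦ C
    B ↦ BC
    C ↦ AC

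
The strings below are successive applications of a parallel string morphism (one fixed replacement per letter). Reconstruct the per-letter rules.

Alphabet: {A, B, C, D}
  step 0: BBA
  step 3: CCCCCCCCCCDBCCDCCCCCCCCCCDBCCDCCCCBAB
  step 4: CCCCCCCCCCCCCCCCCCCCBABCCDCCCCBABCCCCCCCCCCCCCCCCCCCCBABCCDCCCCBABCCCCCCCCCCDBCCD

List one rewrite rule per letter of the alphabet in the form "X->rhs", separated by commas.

A->B, B->CCD, C->CC, D->BAB

  step 3 ⇒ step 4: CCCCCCCCCCDBCCDCCCCCCCCCCDBCCDCCCCBAB ⇒ CC·CC·CC·CC·CC·CC·CC·CC·CC·CC·BAB·CCD·CC·CC·BAB·CC·CC·CC·CC·CC·CC·CC·CC·CC·CC·BAB·CCD·CC·CC·BAB·CC·CC·CC·CC·CCD·B·CCD
    A ↦ B
    B ↦ CCD
    C ↦ CC
    D ↦ BAB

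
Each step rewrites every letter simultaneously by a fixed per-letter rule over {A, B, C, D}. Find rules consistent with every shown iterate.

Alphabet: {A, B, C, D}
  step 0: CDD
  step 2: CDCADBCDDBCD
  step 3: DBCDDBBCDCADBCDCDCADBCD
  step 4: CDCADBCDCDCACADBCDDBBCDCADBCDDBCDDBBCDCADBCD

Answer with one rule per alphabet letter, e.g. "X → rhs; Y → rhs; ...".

  step 3 ⇒ step 4: DBCDDBBCDCADBCDCDCADBCD ⇒ CD·CA·DB·CD·CD·CA·CA·DB·CD·DB·B·CD·CA·DB·CD·DB·CD·DB·B·CD·CA·DB·CD
    A ↦ B
    B ↦ CA
    C ↦ DB
    D ↦ CD

A->B, B->CA, C->DB, D->CD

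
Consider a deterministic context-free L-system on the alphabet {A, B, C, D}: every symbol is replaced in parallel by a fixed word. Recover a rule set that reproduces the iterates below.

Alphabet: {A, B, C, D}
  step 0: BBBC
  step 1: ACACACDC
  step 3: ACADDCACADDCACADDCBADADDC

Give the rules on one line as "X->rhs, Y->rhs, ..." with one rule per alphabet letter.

A->B, B->AC, C->DC, D->AD

  step 0 ⇒ step 1: BBBC ⇒ AC·AC·AC·DC
    B ↦ AC
    C ↦ DC
    A ↦ B  (constrained at step 1)
    D ↦ AD  (constrained at step 1)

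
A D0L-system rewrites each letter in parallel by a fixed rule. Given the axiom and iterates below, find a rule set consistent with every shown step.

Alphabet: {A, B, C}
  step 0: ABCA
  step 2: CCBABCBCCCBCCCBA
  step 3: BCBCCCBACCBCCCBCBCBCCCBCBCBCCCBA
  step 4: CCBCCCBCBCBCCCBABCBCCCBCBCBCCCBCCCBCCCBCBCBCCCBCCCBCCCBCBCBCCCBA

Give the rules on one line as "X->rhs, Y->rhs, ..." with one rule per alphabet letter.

  step 3 ⇒ step 4: BCBCCCBACCBCCCBCBCBCCCBCBCBCCCBA ⇒ CC·BC·CC·BC·BC·BC·CC·BA·BC·BC·CC·BC·BC·BC·CC·BC·CC·BC·CC·BC·BC·BC·CC·BC·CC·BC·CC·BC·BC·BC·CC·BA
    A ↦ BA
    B ↦ CC
    C ↦ BC

A->BA, B->CC, C->BC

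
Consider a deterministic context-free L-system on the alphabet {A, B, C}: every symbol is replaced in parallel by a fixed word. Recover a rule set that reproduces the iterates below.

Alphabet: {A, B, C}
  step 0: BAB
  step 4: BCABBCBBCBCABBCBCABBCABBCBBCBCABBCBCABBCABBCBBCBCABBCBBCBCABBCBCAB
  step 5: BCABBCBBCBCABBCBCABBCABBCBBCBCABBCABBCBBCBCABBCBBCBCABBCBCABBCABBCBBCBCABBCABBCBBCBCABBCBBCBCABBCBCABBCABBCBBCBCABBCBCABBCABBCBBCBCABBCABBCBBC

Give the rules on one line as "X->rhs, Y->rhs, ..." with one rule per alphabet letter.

A->BCB, B->BC, C->AB

  step 4 ⇒ step 5: BCABBCBBCBCABBCBCABBCABBCBBCBCABBCBCABBCABBCBBCBCABBCBBCBCABBCBCAB ⇒ BC·AB·BCB·BC·BC·AB·BC·BC·AB·BC·AB·BCB·BC·BC·AB·BC·AB·BCB·BC·BC·AB·BCB·BC·BC·AB·BC·BC·AB·BC·AB·BCB·BC·BC·AB·BC·AB·BCB·BC·BC·AB·BCB·BC·BC·AB·BC·BC·AB·BC·AB·BCB·BC·BC·AB·BC·BC·AB·BC·AB·BCB·BC·BC·AB·BC·AB·BCB·BC
    A ↦ BCB
    B ↦ BC
    C ↦ AB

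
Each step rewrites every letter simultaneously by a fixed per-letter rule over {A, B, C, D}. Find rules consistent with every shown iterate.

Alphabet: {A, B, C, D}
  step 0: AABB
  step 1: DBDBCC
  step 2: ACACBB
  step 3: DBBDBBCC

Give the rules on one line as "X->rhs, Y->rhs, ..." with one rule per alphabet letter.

  step 2 ⇒ step 3: ACACBB ⇒ DB·B·DB·B·C·C
    A ↦ DB
    B ↦ C
    C ↦ B
  step 1 ⇒ step 2: DBDBCC ⇒ A·C·A·C·B·B
    D ↦ A

A->DB, B->C, C->B, D->A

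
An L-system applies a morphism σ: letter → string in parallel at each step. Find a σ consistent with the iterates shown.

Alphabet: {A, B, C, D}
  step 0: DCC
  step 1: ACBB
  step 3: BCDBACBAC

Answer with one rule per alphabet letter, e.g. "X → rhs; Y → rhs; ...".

  step 0 ⇒ step 1: DCC ⇒ AC·B·B
    C ↦ B
    D ↦ AC
    A ↦ C  (constrained at step 1)
    B ↦ CD  (constrained at step 1)

A->C, B->CD, C->B, D->AC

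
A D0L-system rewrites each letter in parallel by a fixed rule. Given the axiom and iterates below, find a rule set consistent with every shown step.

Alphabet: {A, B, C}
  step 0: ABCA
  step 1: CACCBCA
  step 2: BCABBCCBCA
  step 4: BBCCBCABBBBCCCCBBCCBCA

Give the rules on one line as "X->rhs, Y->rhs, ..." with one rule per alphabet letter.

A->CA, B->CC, C->B

  step 1 ⇒ step 2: CACCBCA ⇒ B·CA·B·B·CC·B·CA
    A ↦ CA
    B ↦ CC
    C ↦ B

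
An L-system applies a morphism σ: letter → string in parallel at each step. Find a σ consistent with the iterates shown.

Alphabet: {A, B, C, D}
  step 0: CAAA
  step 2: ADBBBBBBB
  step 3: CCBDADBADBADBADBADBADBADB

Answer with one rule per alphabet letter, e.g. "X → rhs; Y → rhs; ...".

  step 2 ⇒ step 3: ADBBBBBBB ⇒ CC·BD·ADB·ADB·ADB·ADB·ADB·ADB·ADB
    A ↦ CC
    B ↦ ADB
    D ↦ BD
    C ↦ B  (constrained at step 0)

A->CC, B->ADB, C->B, D->BD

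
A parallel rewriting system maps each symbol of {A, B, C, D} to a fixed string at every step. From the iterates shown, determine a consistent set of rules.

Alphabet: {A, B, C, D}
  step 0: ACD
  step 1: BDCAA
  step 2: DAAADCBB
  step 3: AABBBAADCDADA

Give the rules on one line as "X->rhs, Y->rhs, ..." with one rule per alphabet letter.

A->B, B->DA, C->DC, D->AA

  step 2 ⇒ step 3: DAAADCBB ⇒ AA·B·B·B·AA·DC·DA·DA
    A ↦ B
    B ↦ DA
    C ↦ DC
    D ↦ AA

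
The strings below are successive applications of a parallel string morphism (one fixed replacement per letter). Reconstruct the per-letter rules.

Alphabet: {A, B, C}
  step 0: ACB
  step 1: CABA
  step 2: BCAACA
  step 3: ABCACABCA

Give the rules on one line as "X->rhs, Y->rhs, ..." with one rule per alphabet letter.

A->CA, B->A, C->B

  step 2 ⇒ step 3: BCAACA ⇒ A·B·CA·CA·B·CA
    A ↦ CA
    B ↦ A
    C ↦ B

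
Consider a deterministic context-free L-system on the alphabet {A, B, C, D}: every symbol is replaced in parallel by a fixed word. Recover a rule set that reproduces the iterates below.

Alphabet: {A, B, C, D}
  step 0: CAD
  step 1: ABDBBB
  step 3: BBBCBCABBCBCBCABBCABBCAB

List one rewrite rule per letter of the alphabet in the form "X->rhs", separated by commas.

  step 0 ⇒ step 1: CAD ⇒ AB·DB·BB
    A ↦ DB
    C ↦ AB
    D ↦ BB
    B ↦ BC  (constrained at step 1)

A->DB, B->BC, C->AB, D->BB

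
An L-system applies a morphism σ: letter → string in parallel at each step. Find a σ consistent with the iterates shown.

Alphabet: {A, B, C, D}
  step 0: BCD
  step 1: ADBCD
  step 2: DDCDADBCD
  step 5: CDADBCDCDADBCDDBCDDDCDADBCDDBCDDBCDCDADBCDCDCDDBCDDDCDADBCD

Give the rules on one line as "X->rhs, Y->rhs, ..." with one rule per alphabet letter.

  step 1 ⇒ step 2: ADBCD ⇒ DD·CD·A·DB·CD
    A ↦ DD
    B ↦ A
    C ↦ DB
    D ↦ CD

A->DD, B->A, C->DB, D->CD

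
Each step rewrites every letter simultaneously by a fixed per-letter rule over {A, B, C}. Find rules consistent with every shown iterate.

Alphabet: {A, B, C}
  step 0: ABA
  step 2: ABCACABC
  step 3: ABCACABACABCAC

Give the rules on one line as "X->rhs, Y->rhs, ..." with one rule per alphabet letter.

A->AB, B->C, C->AC

  step 2 ⇒ step 3: ABCACABC ⇒ AB·C·AC·AB·AC·AB·C·AC
    A ↦ AB
    B ↦ C
    C ↦ AC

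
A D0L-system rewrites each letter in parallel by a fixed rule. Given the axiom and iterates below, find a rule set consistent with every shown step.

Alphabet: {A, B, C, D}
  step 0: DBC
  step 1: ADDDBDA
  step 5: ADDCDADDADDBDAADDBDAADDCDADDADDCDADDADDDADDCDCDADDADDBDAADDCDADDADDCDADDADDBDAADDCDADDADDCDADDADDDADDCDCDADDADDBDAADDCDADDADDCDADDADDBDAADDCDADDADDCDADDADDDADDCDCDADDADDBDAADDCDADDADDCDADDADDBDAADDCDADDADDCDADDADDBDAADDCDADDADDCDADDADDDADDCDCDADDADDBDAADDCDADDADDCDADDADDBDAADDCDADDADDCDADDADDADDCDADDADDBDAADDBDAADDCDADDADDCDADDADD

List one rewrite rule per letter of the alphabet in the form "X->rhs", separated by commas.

A->CD, B->D, C->BDA, D->ADD

  step 0 ⇒ step 1: DBC ⇒ ADD·D·BDA
    B ↦ D
    C ↦ BDA
    D ↦ ADD
    A ↦ CD  (constrained at step 1)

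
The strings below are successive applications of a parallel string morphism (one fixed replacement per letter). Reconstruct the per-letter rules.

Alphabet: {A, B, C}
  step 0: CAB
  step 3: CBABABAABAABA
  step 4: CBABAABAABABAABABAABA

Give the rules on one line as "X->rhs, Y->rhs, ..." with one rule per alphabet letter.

  step 3 ⇒ step 4: CBABABAABAABA ⇒ CB·A·BA·A·BA·A·BA·BA·A·BA·BA·A·BA
    A ↦ BA
    B ↦ A
    C ↦ CB

A->BA, B->A, C->CB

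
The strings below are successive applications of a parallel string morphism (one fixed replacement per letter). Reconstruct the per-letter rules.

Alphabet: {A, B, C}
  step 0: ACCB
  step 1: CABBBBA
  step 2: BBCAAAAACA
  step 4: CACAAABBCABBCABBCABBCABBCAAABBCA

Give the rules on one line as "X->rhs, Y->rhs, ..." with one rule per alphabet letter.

  step 1 ⇒ step 2: CABBBBA ⇒ BB·CA·A·A·A·A·CA
    A ↦ CA
    B ↦ A
    C ↦ BB

A->CA, B->A, C->BB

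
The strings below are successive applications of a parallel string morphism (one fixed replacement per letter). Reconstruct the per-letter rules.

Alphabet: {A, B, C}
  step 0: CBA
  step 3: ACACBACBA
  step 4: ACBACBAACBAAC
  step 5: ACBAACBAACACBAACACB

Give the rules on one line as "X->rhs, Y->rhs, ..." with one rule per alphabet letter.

A->AC, B->A, C->B

  step 4 ⇒ step 5: ACBACBAACBAAC ⇒ AC·B·A·AC·B·A·AC·AC·B·A·AC·AC·B
    A ↦ AC
    B ↦ A
    C ↦ B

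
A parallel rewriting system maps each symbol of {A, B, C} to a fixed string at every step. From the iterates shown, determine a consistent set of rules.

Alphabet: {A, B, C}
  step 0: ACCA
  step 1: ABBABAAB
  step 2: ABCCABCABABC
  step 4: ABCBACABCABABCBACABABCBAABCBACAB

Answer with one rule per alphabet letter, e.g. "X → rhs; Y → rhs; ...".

  step 1 ⇒ step 2: ABBABAAB ⇒ AB·C·C·AB·C·AB·AB·C
    A ↦ AB
    B ↦ C
  step 0 ⇒ step 1: ACCA ⇒ AB·BA·BA·AB
    C ↦ BA

A->AB, B->C, C->BA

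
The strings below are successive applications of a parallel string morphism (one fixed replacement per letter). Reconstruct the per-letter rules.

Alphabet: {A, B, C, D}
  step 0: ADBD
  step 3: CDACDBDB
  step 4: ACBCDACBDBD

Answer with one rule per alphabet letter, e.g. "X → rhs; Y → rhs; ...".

  step 3 ⇒ step 4: CDACDBDB ⇒ AC·B·CD·AC·B·D·B·D
    A ↦ CD
    B ↦ D
    C ↦ AC
    D ↦ B

A->CD, B->D, C->AC, D->B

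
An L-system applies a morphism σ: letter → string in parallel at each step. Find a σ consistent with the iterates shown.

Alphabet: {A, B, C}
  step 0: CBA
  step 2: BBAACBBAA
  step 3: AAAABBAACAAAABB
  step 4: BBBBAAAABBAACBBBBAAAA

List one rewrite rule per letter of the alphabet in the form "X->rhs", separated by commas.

  step 3 ⇒ step 4: AAAABBAACAAAABB ⇒ B·B·B·B·AA·AA·B·B·AAC·B·B·B·B·AA·AA
    A ↦ B
    B ↦ AA
    C ↦ AAC

A->B, B->AA, C->AAC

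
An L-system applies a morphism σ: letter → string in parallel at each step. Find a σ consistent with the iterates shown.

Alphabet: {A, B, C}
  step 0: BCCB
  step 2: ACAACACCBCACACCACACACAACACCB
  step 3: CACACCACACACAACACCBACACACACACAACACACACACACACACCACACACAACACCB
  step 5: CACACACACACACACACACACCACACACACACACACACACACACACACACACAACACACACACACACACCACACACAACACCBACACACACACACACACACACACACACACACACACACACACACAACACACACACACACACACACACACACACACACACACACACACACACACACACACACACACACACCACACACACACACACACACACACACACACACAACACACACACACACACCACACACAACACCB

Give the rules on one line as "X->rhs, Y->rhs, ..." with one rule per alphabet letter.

  step 2 ⇒ step 3: ACAACACCBCACACCACACACAACACCB ⇒ C·ACA·C·C·ACA·C·ACA·ACA·CCB·ACA·C·ACA·C·ACA·ACA·C·ACA·C·ACA·C·ACA·C·C·ACA·C·ACA·ACA·CCB
    A ↦ C
    B ↦ CCB
    C ↦ ACA

A->C, B->CCB, C->ACA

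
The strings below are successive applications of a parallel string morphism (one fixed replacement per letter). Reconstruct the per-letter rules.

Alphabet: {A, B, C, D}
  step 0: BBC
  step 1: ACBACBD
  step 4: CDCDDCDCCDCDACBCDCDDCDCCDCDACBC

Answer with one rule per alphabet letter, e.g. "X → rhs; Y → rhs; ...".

A->CDC, B->ACB, C->D, D->C

  step 0 ⇒ step 1: BBC ⇒ ACB·ACB·D
    B ↦ ACB
    C ↦ D
    A ↦ CDC  (constrained at step 1)
    D ↦ C  (constrained at step 1)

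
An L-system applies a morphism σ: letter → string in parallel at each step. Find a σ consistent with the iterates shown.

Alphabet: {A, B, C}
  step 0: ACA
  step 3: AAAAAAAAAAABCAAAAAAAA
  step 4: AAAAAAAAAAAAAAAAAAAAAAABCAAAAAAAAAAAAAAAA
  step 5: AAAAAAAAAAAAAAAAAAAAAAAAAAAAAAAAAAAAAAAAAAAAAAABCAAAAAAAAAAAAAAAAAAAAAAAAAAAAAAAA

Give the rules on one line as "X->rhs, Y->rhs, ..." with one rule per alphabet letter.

  step 4 ⇒ step 5: AAAAAAAAAAAAAAAAAAAAAAABCAAAAAAAAAAAAAAAA ⇒ AA·AA·AA·AA·AA·AA·AA·AA·AA·AA·AA·AA·AA·AA·AA·AA·AA·AA·AA·AA·AA·AA·AA·A·BC·AA·AA·AA·AA·AA·AA·AA·AA·AA·AA·AA·AA·AA·AA·AA·AA
    A ↦ AA
    B ↦ A
    C ↦ BC

A->AA, B->A, C->BC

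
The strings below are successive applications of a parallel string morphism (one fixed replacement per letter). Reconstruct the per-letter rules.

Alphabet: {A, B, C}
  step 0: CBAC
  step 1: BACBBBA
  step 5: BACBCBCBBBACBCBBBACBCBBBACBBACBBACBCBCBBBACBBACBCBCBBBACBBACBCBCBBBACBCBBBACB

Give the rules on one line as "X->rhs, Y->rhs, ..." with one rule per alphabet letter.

A->B, B->CB, C->BA

  step 0 ⇒ step 1: CBAC ⇒ BA·CB·B·BA
    A ↦ B
    B ↦ CB
    C ↦ BA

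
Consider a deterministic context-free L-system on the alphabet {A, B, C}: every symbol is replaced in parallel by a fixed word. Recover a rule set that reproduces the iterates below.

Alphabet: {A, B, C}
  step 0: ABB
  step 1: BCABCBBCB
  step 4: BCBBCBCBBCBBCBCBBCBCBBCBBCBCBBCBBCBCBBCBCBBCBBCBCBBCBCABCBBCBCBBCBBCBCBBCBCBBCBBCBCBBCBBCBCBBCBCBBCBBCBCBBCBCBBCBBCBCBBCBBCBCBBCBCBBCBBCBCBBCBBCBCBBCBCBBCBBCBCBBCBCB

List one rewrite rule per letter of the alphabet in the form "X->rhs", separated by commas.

  step 0 ⇒ step 1: ABB ⇒ BCA·BCB·BCB
    A ↦ BCA
    B ↦ BCB
    C ↦ BC  (constrained at step 1)

A->BCA, B->BCB, C->BC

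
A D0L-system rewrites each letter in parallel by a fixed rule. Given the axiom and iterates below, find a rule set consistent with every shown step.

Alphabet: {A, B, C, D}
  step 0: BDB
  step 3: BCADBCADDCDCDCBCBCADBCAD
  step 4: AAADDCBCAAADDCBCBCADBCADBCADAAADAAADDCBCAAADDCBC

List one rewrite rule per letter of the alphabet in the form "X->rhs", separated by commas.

  step 3 ⇒ step 4: BCADBCADDCDCDCBCBCADBCAD ⇒ AA·AD·DC·BC·AA·AD·DC·BC·BC·AD·BC·AD·BC·AD·AA·AD·AA·AD·DC·BC·AA·AD·DC·BC
    A ↦ DC
    B ↦ AA
    C ↦ AD
    D ↦ BC

A->DC, B->AA, C->AD, D->BC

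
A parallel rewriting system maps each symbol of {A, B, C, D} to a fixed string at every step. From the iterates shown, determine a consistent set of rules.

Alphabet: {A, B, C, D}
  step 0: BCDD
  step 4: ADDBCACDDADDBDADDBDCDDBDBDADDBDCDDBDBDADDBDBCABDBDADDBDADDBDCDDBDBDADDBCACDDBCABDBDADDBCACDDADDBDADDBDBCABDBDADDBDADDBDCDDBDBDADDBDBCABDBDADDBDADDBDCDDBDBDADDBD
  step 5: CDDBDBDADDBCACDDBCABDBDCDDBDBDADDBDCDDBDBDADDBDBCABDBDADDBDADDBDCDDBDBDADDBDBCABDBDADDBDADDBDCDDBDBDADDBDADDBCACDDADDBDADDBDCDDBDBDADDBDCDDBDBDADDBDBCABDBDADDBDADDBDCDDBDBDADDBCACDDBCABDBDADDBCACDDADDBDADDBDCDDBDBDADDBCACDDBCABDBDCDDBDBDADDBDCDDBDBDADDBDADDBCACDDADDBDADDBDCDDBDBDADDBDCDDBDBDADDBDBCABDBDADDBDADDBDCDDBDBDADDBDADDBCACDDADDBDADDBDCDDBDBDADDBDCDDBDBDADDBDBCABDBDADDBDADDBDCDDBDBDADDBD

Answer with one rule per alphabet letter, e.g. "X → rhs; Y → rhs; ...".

  step 4 ⇒ step 5: ADDBCACDDADDBDADDBDCDDBDBDADDBDCDDBDBDADDBDBCABDBDADDBDADDBDCDDBDBDADDBCACDDBCABDBDADDBCACDDADDBDADDBDBCABDBDADDBDADDBDCDDBDBDADDBDBCABDBDADDBDADDBDCDDBDBDADDBD ⇒ CDD·BD·BD·ADD·BCA·CDD·BCA·BD·BD·CDD·BD·BD·ADD·BD·CDD·BD·BD·ADD·BD·BCA·BD·BD·ADD·BD·ADD·BD·CDD·BD·BD·ADD·BD·BCA·BD·BD·ADD·BD·ADD·BD·CDD·BD·BD·ADD·BD·ADD·BCA·CDD·ADD·BD·ADD·BD·CDD·BD·BD·ADD·BD·CDD·BD·BD·ADD·BD·BCA·BD·BD·ADD·BD·ADD·BD·CDD·BD·BD·ADD·BCA·CDD·BCA·BD·BD·ADD·BCA·CDD·ADD·BD·ADD·BD·CDD·BD·BD·ADD·BCA·CDD·BCA·BD·BD·CDD·BD·BD·ADD·BD·CDD·BD·BD·ADD·BD·ADD·BCA·CDD·ADD·BD·ADD·BD·CDD·BD·BD·ADD·BD·CDD·BD·BD·ADD·BD·BCA·BD·BD·ADD·BD·ADD·BD·CDD·BD·BD·ADD·BD·ADD·BCA·CDD·ADD·BD·ADD·BD·CDD·BD·BD·ADD·BD·CDD·BD·BD·ADD·BD·BCA·BD·BD·ADD·BD·ADD·BD·CDD·BD·BD·ADD·BD
    A ↦ CDD
    B ↦ ADD
    C ↦ BCA
    D ↦ BD

A->CDD, B->ADD, C->BCA, D->BD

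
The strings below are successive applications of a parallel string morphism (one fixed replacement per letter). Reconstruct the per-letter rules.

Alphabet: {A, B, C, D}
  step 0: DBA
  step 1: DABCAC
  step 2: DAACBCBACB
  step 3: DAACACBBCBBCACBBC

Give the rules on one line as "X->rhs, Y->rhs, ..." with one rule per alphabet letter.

A->AC, B->BC, C->B, D->DA

  step 2 ⇒ step 3: DAACBCBACB ⇒ DA·AC·AC·B·BC·B·BC·AC·B·BC
    A ↦ AC
    B ↦ BC
    C ↦ B
    D ↦ DA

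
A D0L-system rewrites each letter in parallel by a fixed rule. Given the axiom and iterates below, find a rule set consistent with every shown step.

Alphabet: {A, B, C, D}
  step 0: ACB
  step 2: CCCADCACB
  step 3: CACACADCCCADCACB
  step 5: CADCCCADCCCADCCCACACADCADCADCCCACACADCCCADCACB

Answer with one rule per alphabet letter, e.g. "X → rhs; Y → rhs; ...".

A->D, B->CB, C->CA, D->CC

  step 2 ⇒ step 3: CCCADCACB ⇒ CA·CA·CA·D·CC·CA·D·CA·CB
    A ↦ D
    B ↦ CB
    C ↦ CA
    D ↦ CC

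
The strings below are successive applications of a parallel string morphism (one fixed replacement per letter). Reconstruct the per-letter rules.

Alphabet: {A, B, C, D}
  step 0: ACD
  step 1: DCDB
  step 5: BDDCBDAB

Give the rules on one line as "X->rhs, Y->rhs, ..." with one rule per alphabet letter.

  step 0 ⇒ step 1: ACD ⇒ DC·D·B
    A ↦ DC
    C ↦ D
    D ↦ B
    B ↦ A  (constrained at step 1)

A->DC, B->A, C->D, D->B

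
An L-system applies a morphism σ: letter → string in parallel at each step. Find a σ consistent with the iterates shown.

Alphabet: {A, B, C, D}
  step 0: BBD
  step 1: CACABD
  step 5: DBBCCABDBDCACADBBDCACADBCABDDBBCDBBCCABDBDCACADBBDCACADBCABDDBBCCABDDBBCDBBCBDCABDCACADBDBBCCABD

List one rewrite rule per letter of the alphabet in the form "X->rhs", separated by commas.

A->BC, B->CA, C->DB, D->BD

  step 0 ⇒ step 1: BBD ⇒ CA·CA·BD
    B ↦ CA
    D ↦ BD
    A ↦ BC  (constrained at step 1)
    C ↦ DB  (constrained at step 1)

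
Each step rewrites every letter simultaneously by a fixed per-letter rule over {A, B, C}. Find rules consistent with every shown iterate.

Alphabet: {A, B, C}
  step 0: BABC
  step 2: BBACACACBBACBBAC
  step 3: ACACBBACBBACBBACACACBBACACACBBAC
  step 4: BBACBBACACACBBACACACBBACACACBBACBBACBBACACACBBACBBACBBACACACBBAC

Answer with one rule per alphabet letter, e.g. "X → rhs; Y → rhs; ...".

  step 3 ⇒ step 4: ACACBBACBBACBBACACACBBACACACBBAC ⇒ BB·AC·BB·AC·AC·AC·BB·AC·AC·AC·BB·AC·AC·AC·BB·AC·BB·AC·BB·AC·AC·AC·BB·AC·BB·AC·BB·AC·AC·AC·BB·AC
    A ↦ BB
    B ↦ AC
    C ↦ AC

A->BB, B->AC, C->AC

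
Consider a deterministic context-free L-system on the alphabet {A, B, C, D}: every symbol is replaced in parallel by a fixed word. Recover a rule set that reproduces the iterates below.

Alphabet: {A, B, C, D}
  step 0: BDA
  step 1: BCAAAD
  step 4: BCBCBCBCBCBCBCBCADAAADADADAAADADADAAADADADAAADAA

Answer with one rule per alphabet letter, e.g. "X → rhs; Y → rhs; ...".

A->AD, B->BC, C->BC, D->AA

  step 0 ⇒ step 1: BDA ⇒ BC·AA·AD
    A ↦ AD
    B ↦ BC
    D ↦ AA
    C ↦ BC  (constrained at step 1)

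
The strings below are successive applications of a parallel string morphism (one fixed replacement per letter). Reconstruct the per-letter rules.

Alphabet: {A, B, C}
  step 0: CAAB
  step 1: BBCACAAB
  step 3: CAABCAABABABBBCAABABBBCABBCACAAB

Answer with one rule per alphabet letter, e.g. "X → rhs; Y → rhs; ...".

A->CA, B->AB, C->BB

  step 0 ⇒ step 1: CAAB ⇒ BB·CA·CA·AB
    A ↦ CA
    B ↦ AB
    C ↦ BB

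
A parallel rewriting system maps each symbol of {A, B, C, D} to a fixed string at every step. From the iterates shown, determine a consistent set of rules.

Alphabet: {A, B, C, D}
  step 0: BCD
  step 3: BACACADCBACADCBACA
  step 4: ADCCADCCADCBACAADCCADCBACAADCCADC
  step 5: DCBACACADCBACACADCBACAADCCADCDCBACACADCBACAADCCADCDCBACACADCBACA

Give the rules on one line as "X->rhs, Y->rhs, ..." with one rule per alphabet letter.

  step 4 ⇒ step 5: ADCCADCCADCBACAADCCADCBACAADCCADC ⇒ DC·BA·CA·CA·DC·BA·CA·CA·DC·BA·CA·A·DC·CA·DC·DC·BA·CA·CA·DC·BA·CA·A·DC·CA·DC·DC·BA·CA·CA·DC·BA·CA
    A ↦ DC
    B ↦ A
    C ↦ CA
    D ↦ BA

A->DC, B->A, C->CA, D->BA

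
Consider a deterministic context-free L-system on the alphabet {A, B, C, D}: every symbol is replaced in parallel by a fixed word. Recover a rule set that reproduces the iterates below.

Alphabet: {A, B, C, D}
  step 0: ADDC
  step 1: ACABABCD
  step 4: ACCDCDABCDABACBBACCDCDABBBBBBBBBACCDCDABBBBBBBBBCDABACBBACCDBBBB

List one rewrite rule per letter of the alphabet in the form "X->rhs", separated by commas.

  step 0 ⇒ step 1: ADDC ⇒ AC·AB·AB·CD
    A ↦ AC
    C ↦ CD
    D ↦ AB
    B ↦ BB  (constrained at step 1)

A->AC, B->BB, C->CD, D->AB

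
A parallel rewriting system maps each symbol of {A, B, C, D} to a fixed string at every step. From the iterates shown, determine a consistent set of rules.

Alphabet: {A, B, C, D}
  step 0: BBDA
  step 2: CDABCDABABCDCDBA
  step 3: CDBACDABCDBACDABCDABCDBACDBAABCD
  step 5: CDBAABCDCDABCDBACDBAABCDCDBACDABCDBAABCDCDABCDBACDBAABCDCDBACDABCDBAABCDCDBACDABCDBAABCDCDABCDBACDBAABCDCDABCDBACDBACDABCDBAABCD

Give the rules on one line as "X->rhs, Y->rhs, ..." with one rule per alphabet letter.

  step 2 ⇒ step 3: CDABCDABABCDCDBA ⇒ CD·BA·CD·AB·CD·BA·CD·AB·CD·AB·CD·BA·CD·BA·AB·CD
    A ↦ CD
    B ↦ AB
    C ↦ CD
    D ↦ BA

A->CD, B->AB, C->CD, D->BA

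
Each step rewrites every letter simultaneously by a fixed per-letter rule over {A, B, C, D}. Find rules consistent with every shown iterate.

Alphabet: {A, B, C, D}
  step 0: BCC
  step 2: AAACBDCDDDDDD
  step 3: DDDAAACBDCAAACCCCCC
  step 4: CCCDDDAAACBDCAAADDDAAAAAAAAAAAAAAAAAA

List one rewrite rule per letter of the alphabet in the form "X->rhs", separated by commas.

A->D, B->CBD, C->AAA, D->C

  step 3 ⇒ step 4: DDDAAACBDCAAACCCCCC ⇒ C·C·C·D·D·D·AAA·CBD·C·AAA·D·D·D·AAA·AAA·AAA·AAA·AAA·AAA
    A ↦ D
    B ↦ CBD
    C ↦ AAA
    D ↦ C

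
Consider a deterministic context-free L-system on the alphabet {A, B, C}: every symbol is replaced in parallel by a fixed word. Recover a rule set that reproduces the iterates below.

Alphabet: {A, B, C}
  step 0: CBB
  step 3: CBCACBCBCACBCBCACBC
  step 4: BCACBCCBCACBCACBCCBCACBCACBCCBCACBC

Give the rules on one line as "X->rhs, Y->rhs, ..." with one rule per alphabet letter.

A->C, B->AC, C->BC

  step 3 ⇒ step 4: CBCACBCBCACBCBCACBC ⇒ BC·AC·BC·C·BC·AC·BC·AC·BC·C·BC·AC·BC·AC·BC·C·BC·AC·BC
    A ↦ C
    B ↦ AC
    C ↦ BC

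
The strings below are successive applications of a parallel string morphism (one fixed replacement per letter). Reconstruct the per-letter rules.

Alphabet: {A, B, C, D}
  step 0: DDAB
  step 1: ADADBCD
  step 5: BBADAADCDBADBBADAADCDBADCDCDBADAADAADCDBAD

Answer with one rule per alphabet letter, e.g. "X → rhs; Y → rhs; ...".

  step 0 ⇒ step 1: DDAB ⇒ AD·AD·B·CD
    A ↦ B
    B ↦ CD
    D ↦ AD
    C ↦ A  (constrained at step 1)

A->B, B->CD, C->A, D->AD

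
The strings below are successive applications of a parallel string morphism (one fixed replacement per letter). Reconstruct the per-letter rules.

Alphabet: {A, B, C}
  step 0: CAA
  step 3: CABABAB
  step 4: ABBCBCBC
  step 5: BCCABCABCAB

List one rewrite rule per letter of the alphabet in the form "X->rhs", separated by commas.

A->B, B->C, C->AB

  step 4 ⇒ step 5: ABBCBCBC ⇒ B·C·C·AB·C·AB·C·AB
    A ↦ B
    B ↦ C
    C ↦ AB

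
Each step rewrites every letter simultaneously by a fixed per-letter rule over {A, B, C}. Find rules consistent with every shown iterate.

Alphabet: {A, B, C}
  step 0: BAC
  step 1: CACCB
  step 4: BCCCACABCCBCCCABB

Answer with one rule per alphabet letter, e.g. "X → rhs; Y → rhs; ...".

  step 0 ⇒ step 1: BAC ⇒ CA·CC·B
    A ↦ CC
    B ↦ CA
    C ↦ B

A->CC, B->CA, C->B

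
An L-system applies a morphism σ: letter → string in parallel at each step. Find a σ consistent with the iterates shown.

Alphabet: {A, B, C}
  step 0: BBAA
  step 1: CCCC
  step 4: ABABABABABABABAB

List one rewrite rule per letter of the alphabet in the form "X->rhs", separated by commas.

A->C, B->C, C->AB

  step 0 ⇒ step 1: BBAA ⇒ C·C·C·C
    A ↦ C
    B ↦ C
    C ↦ AB  (constrained at step 1)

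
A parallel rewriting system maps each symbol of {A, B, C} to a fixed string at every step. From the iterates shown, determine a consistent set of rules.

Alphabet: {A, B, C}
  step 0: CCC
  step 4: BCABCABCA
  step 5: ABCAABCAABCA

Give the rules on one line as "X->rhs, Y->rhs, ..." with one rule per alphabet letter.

  step 4 ⇒ step 5: BCABCABCA ⇒ A·B·CA·A·B·CA·A·B·CA
    A ↦ CA
    B ↦ A
    C ↦ B

A->CA, B->A, C->B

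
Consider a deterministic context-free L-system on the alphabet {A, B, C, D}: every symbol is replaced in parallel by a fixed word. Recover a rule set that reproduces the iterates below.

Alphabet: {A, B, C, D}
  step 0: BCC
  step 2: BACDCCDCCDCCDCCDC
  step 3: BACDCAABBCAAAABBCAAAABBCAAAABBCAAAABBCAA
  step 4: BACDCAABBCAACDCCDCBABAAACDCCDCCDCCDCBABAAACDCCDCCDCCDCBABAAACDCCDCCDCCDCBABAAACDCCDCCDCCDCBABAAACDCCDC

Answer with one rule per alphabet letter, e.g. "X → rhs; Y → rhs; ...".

A->CDC, B->BA, C->AA, D->BBC

  step 3 ⇒ step 4: BACDCAABBCAAAABBCAAAABBCAAAABBCAAAABBCAA ⇒ BA·CDC·AA·BBC·AA·CDC·CDC·BA·BA·AA·CDC·CDC·CDC·CDC·BA·BA·AA·CDC·CDC·CDC·CDC·BA·BA·AA·CDC·CDC·CDC·CDC·BA·BA·AA·CDC·CDC·CDC·CDC·BA·BA·AA·CDC·CDC
    A ↦ CDC
    B ↦ BA
    C ↦ AA
    D ↦ BBC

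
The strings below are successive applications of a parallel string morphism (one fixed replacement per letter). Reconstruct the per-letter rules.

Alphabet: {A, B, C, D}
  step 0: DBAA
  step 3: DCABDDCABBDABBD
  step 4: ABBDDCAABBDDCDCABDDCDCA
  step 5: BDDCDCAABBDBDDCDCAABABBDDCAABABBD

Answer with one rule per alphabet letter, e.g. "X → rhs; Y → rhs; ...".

  step 4 ⇒ step 5: ABBDDCAABBDDCDCABDDCDCA ⇒ BD·DC·DC·A·A·B·BD·BD·DC·DC·A·A·B·A·B·BD·DC·A·A·B·A·B·BD
    A ↦ BD
    B ↦ DC
    C ↦ B
    D ↦ A

A->BD, B->DC, C->B, D->A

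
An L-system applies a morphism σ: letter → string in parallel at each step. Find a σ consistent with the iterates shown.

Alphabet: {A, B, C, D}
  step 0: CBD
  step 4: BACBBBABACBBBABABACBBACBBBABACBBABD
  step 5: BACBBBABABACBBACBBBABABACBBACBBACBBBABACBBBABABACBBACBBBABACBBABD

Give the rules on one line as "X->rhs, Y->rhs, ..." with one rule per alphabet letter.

  step 4 ⇒ step 5: BACBBBABACBBBABABACBBACBBBABACBBABD ⇒ BA·CB·B·BA·BA·BA·CB·BA·CB·B·BA·BA·BA·CB·BA·CB·BA·CB·B·BA·BA·CB·B·BA·BA·BA·CB·BA·CB·B·BA·BA·CB·BA·BD
    A ↦ CB
    B ↦ BA
    C ↦ B
    D ↦ BD

A->CB, B->BA, C->B, D->BD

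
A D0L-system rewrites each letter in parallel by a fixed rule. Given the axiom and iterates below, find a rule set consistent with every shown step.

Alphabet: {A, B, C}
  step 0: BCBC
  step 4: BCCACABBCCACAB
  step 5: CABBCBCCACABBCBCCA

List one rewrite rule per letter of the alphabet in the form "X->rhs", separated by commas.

A->C, B->CA, C->B

  step 4 ⇒ step 5: BCCACABBCCACAB ⇒ CA·B·B·C·B·C·CA·CA·B·B·C·B·C·CA
    A ↦ C
    B ↦ CA
    C ↦ B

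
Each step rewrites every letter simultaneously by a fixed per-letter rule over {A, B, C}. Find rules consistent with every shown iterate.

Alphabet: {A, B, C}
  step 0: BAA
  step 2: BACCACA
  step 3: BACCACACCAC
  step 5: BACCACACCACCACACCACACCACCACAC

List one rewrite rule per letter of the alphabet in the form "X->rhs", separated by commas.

  step 2 ⇒ step 3: BACCACA ⇒ BA·C·CA·CA·C·CA·C
    A ↦ C
    B ↦ BA
    C ↦ CA

A->C, B->BA, C->CA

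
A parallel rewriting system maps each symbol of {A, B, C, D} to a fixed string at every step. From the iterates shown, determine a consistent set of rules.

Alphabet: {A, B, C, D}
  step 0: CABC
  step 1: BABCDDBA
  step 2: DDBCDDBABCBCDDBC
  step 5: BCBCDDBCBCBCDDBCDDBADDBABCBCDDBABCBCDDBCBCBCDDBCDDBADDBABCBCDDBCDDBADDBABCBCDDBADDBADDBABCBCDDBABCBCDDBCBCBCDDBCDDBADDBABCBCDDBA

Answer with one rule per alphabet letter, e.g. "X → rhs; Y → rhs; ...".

  step 1 ⇒ step 2: BABCDDBA ⇒ DD·BC·DD·BA·BC·BC·DD·BC
    A ↦ BC
    B ↦ DD
    C ↦ BA
    D ↦ BC

A->BC, B->DD, C->BA, D->BC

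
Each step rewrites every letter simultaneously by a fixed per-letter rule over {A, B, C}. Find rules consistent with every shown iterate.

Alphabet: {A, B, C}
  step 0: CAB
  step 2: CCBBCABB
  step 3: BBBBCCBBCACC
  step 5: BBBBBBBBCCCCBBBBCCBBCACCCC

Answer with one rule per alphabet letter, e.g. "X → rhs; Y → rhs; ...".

A->CA, B->C, C->BB

  step 2 ⇒ step 3: CCBBCABB ⇒ BB·BB·C·C·BB·CA·C·C
    A ↦ CA
    B ↦ C
    C ↦ BB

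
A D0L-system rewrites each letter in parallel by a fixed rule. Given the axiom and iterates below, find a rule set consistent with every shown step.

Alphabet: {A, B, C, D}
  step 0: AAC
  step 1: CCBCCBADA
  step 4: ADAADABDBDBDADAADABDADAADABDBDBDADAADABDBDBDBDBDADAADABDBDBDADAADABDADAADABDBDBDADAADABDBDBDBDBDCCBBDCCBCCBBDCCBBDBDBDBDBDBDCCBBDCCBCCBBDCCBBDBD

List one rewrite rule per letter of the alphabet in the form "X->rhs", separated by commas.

A->CCB, B->BD, C->ADA, D->BD

  step 0 ⇒ step 1: AAC ⇒ CCB·CCB·ADA
    A ↦ CCB
    C ↦ ADA
    B ↦ BD  (constrained at step 1)
    D ↦ BD  (constrained at step 1)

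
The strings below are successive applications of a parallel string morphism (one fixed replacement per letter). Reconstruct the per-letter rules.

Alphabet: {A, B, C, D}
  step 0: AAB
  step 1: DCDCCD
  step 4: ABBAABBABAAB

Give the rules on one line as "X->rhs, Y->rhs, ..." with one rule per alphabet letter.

  step 0 ⇒ step 1: AAB ⇒ DC·DC·CD
    A ↦ DC
    B ↦ CD
    C ↦ A  (constrained at step 1)
    D ↦ B  (constrained at step 1)

A->DC, B->CD, C->A, D->B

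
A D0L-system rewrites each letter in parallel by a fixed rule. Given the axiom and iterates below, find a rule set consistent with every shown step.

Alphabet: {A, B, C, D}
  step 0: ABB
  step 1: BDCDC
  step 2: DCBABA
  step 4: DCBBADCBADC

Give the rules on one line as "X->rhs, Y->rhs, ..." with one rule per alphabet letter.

A->B, B->DC, C->A, D->B

  step 1 ⇒ step 2: BDCDC ⇒ DC·B·A·B·A
    B ↦ DC
    C ↦ A
    D ↦ B
  step 0 ⇒ step 1: ABB ⇒ B·DC·DC
    A ↦ B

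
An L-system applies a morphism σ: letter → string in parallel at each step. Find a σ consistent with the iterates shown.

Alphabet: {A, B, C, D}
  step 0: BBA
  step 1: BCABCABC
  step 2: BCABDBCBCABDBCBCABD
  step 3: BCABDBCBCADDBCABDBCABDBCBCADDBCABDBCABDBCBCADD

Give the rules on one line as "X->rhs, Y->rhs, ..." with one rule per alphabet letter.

  step 2 ⇒ step 3: BCABDBCBCABDBCBCABD ⇒ BCA·BD·BC·BCA·DD·BCA·BD·BCA·BD·BC·BCA·DD·BCA·BD·BCA·BD·BC·BCA·DD
    A ↦ BC
    B ↦ BCA
    C ↦ BD
    D ↦ DD

A->BC, B->BCA, C->BD, D->DD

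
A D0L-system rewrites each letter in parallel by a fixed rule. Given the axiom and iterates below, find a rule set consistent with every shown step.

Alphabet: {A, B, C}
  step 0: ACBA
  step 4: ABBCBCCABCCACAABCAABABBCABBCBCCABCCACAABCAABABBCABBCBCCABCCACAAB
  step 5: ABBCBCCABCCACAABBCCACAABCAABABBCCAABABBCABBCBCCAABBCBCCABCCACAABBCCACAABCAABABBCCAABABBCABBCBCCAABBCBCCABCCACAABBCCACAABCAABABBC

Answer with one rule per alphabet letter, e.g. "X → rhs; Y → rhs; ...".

A->AB, B->BC, C->CA

  step 4 ⇒ step 5: ABBCBCCABCCACAABCAABABBCABBCBCCABCCACAABCAABABBCABBCBCCABCCACAAB ⇒ AB·BC·BC·CA·BC·CA·CA·AB·BC·CA·CA·AB·CA·AB·AB·BC·CA·AB·AB·BC·AB·BC·BC·CA·AB·BC·BC·CA·BC·CA·CA·AB·BC·CA·CA·AB·CA·AB·AB·BC·CA·AB·AB·BC·AB·BC·BC·CA·AB·BC·BC·CA·BC·CA·CA·AB·BC·CA·CA·AB·CA·AB·AB·BC
    A ↦ AB
    B ↦ BC
    C ↦ CA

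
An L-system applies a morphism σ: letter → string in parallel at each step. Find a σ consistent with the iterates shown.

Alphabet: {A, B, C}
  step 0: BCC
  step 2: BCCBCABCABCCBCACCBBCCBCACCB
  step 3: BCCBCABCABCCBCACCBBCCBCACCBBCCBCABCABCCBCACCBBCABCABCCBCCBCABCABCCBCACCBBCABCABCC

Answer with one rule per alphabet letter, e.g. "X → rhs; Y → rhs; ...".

A->CCB, B->BCC, C->BCA

  step 2 ⇒ step 3: BCCBCABCABCCBCACCBBCCBCACCB ⇒ BCC·BCA·BCA·BCC·BCA·CCB·BCC·BCA·CCB·BCC·BCA·BCA·BCC·BCA·CCB·BCA·BCA·BCC·BCC·BCA·BCA·BCC·BCA·CCB·BCA·BCA·BCC
    A ↦ CCB
    B ↦ BCC
    C ↦ BCA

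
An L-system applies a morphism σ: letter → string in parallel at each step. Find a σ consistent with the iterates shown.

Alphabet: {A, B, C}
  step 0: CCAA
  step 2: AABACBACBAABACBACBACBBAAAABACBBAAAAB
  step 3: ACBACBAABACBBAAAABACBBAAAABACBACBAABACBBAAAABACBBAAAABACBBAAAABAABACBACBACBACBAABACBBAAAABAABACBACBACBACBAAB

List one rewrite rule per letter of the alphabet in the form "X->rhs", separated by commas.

  step 2 ⇒ step 3: AABACBACBAABACBACBACBBAAAABACBBAAAAB ⇒ ACB·ACB·AAB·ACB·BAA·AAB·ACB·BAA·AAB·ACB·ACB·AAB·ACB·BAA·AAB·ACB·BAA·AAB·ACB·BAA·AAB·AAB·ACB·ACB·ACB·ACB·AAB·ACB·BAA·AAB·AAB·ACB·ACB·ACB·ACB·AAB
    A ↦ ACB
    B ↦ AAB
    C ↦ BAA

A->ACB, B->AAB, C->BAA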